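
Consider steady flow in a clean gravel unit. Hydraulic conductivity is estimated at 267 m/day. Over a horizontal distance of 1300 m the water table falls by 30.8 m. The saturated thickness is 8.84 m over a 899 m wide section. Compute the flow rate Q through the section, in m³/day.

Cross-sectional area A = 899 × 8.84 = 7947 m².
Hydraulic gradient i = Δh / L = 30.8 / 1300 = 0.02369.
Darcy's law: Q = K · A · i = 267.0 × 7947 × 0.02369 = 50273 m³/day.

50300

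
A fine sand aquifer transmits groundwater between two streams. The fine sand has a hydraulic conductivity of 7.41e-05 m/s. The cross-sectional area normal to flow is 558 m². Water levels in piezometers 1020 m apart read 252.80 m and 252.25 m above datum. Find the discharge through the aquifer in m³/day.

Convert K: 7.41e-05 m/s × 86400 = 6.402 m/day.
Hydraulic gradient i = (252.80 − 252.25) / 1020 = 0.55 / 1020 = 0.0005392.
Darcy's law: Q = K · A · i = 6.402 × 558.0 × 0.0005392 = 1.926 m³/day.

1.93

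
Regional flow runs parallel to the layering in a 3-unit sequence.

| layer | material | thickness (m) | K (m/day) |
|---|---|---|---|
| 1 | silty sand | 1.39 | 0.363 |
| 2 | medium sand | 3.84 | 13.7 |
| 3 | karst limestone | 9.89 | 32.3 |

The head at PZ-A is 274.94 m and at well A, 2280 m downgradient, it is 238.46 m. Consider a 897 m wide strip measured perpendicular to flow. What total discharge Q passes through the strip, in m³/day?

5350

Flow is parallel to layering, so each bed carries its own Darcy discharge and the transmissivities add.
Σ(K_i·b_i) = 0.363×1.39 + 13.7×3.84 + 32.3×9.89 = 372.6 m²/day.
Hydraulic gradient i = (274.94 − 238.46) / 2280 = 36.48 / 2280 = 0.01600.
Q = Σ(K_i·b_i) · W · i = 372.6 × 897 × 0.01600 = 5347 m³/day.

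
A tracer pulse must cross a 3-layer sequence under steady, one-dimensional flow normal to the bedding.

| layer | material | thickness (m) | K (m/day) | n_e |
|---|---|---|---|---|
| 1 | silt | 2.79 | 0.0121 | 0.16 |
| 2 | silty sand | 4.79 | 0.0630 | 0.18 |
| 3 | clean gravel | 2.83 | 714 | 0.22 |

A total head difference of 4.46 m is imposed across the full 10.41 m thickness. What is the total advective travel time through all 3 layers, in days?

With flow normal to the layers, continuity requires the same specific discharge q through every layer.
Σ(b_i/K_i) = 2.79/0.0121 + 4.79/0.0630 + 2.83/714 = 306.6 d.
q = Δh / Σ(b_i/K_i) = 4.46 / 306.6 = 0.01455 m/day.
In each layer the seepage velocity is v_i = q/n_i, so the layer transit time is t_i = b_i·n_i / q:
  layer 1 (silt): t_1 = 2.79 × 0.16 / 0.01455 = 30.69 d
  layer 2 (silty sand): t_2 = 4.79 × 0.18 / 0.01455 = 59.27 d
  layer 3 (clean gravel): t_3 = 2.83 × 0.22 / 0.01455 = 42.80 d
Total t = Σ t_i = 132.8 days.

133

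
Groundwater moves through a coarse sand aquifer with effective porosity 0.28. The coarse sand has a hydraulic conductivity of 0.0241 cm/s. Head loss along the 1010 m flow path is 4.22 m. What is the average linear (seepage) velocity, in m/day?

0.311

Convert K: 0.0241 cm/s × 864 = 20.82 m/day.
Hydraulic gradient i = Δh / L = 4.22 / 1010 = 0.004178.
Darcy flux q = K · i = 20.82 × 0.004178 = 0.08700 m/day.
Seepage velocity v = q / n_e = 0.08700 / 0.28 = 0.3107 m/day.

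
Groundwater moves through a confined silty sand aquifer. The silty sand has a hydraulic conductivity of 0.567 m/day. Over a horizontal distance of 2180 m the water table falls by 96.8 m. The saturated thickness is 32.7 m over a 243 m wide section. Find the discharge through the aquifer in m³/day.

Cross-sectional area A = 243 × 32.7 = 7946 m².
Hydraulic gradient i = Δh / L = 96.8 / 2180 = 0.04440.
Darcy's law: Q = K · A · i = 0.5670 × 7946 × 0.04440 = 200.1 m³/day.

200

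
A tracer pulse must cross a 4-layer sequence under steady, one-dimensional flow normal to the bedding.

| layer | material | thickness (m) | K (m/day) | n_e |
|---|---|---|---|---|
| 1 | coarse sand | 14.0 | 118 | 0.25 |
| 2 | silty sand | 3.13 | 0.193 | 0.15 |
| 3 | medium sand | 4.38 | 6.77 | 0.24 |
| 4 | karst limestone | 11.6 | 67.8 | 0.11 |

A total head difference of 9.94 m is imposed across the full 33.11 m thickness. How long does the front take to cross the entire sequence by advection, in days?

10.9

With flow normal to the layers, continuity requires the same specific discharge q through every layer.
Σ(b_i/K_i) = 14.0/118 + 3.13/0.193 + 4.38/6.77 + 11.6/67.8 = 17.15 d.
q = Δh / Σ(b_i/K_i) = 9.94 / 17.15 = 0.5794 m/day.
In each layer the seepage velocity is v_i = q/n_i, so the layer transit time is t_i = b_i·n_i / q:
  layer 1 (coarse sand): t_1 = 14.0 × 0.25 / 0.5794 = 6.040 d
  layer 2 (silty sand): t_2 = 3.13 × 0.15 / 0.5794 = 0.8103 d
  layer 3 (medium sand): t_3 = 4.38 × 0.24 / 0.5794 = 1.814 d
  layer 4 (karst limestone): t_4 = 11.6 × 0.11 / 0.5794 = 2.202 d
Total t = Σ t_i = 10.87 days.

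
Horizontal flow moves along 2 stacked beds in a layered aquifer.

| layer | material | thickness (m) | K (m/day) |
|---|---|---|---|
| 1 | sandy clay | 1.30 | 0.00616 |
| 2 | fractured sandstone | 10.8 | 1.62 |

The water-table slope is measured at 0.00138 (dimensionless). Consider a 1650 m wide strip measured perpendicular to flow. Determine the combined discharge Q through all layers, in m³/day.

Flow is parallel to layering, so each bed carries its own Darcy discharge and the transmissivities add.
Σ(K_i·b_i) = 0.00616×1.30 + 1.62×10.8 = 17.50 m²/day.
Hydraulic gradient i = 0.00138.
Q = Σ(K_i·b_i) · W · i = 17.50 × 1650 × 0.001380 = 39.86 m³/day.

39.9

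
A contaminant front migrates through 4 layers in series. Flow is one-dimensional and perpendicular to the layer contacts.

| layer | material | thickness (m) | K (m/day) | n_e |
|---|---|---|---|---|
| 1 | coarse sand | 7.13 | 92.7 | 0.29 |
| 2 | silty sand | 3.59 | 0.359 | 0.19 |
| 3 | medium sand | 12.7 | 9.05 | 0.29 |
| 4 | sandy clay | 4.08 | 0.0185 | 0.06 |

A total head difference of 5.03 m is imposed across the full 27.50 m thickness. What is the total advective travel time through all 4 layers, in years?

With flow normal to the layers, continuity requires the same specific discharge q through every layer.
Σ(b_i/K_i) = 7.13/92.7 + 3.59/0.359 + 12.7/9.05 + 4.08/0.0185 = 232.0 d.
q = Δh / Σ(b_i/K_i) = 5.03 / 232.0 = 0.02168 m/day.
In each layer the seepage velocity is v_i = q/n_i, so the layer transit time is t_i = b_i·n_i / q:
  layer 1 (coarse sand): t_1 = 7.13 × 0.29 / 0.02168 = 95.38 d
  layer 2 (silty sand): t_2 = 3.59 × 0.19 / 0.02168 = 31.46 d
  layer 3 (medium sand): t_3 = 12.7 × 0.29 / 0.02168 = 169.9 d
  layer 4 (sandy clay): t_4 = 4.08 × 0.06 / 0.02168 = 11.29 d
Total t = Σ t_i = 308.0 days = 0.8433 years.

0.843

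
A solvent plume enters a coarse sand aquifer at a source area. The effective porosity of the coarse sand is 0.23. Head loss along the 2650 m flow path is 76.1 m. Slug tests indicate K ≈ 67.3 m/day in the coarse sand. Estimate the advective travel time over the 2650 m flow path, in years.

Hydraulic gradient i = Δh / L = 76.1 / 2650 = 0.02872.
Darcy flux q = K · i = 67.30 × 0.02872 = 1.933 m/day.
Seepage velocity v = q / n_e = 1.933 / 0.23 = 8.403 m/day.
Travel time t = L / v = 2650 / 8.403 = 315.4 days = 0.8634 years.

0.863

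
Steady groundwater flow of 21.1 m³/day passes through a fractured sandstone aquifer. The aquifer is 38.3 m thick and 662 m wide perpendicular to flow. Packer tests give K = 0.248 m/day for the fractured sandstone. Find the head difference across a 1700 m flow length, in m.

Cross-sectional area A = 662 × 38.3 = 25355 m².
From Q = K·A·i, i = Q / (K·A) = 21.1 / (0.2480 × 25355) = 0.003356.
Head loss Δh = i · L = 0.003356 × 1700 = 5.705 m.

5.70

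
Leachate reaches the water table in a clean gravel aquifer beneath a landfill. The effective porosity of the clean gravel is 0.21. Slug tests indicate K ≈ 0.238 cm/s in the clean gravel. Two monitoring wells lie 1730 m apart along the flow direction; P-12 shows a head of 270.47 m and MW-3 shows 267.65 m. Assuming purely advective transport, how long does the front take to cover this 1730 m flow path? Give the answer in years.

Convert K: 0.238 cm/s × 864 = 205.6 m/day.
Hydraulic gradient i = (270.47 − 267.65) / 1730 = 2.82 / 1730 = 0.001630.
Darcy flux q = K · i = 205.6 × 0.001630 = 0.3352 m/day.
Seepage velocity v = q / n_e = 0.3352 / 0.21 = 1.596 m/day.
Travel time t = L / v = 1730 / 1.596 = 1084 days = 2.967 years.

2.97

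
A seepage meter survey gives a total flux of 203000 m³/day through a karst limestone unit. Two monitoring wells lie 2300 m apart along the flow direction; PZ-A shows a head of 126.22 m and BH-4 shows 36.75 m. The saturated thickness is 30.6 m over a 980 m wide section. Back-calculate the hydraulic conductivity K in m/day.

Cross-sectional area A = 980 × 30.6 = 29988 m².
Hydraulic gradient i = (126.22 − 36.75) / 2300 = 89.47 / 2300 = 0.03890.
From Q = K·A·i, K = Q / (A·i) = 203000 / (29988 × 0.03890) = 174.0 m/day.

174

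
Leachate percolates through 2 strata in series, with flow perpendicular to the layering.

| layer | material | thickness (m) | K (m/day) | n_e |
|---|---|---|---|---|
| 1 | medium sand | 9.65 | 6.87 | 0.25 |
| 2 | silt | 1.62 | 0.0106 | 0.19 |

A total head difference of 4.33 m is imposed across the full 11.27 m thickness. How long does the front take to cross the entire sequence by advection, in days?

With flow normal to the layers, continuity requires the same specific discharge q through every layer.
Σ(b_i/K_i) = 9.65/6.87 + 1.62/0.0106 = 154.2 d.
q = Δh / Σ(b_i/K_i) = 4.33 / 154.2 = 0.02807 m/day.
In each layer the seepage velocity is v_i = q/n_i, so the layer transit time is t_i = b_i·n_i / q:
  layer 1 (medium sand): t_1 = 9.65 × 0.25 / 0.02807 = 85.93 d
  layer 2 (silt): t_2 = 1.62 × 0.19 / 0.02807 = 10.96 d
Total t = Σ t_i = 96.90 days.

96.9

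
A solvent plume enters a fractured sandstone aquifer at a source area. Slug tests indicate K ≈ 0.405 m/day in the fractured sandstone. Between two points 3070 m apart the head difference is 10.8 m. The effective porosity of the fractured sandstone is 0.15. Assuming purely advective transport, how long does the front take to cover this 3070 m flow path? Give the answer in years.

Hydraulic gradient i = Δh / L = 10.8 / 3070 = 0.003518.
Darcy flux q = K · i = 0.4050 × 0.003518 = 0.001425 m/day.
Seepage velocity v = q / n_e = 0.001425 / 0.15 = 0.009498 m/day.
Travel time t = L / v = 3070 / 0.009498 = 3.232e+05 days = 884.9 years.

885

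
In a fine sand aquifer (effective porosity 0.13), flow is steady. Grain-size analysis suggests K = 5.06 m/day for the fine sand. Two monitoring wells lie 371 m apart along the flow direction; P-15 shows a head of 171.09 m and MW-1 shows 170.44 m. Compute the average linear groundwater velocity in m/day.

Hydraulic gradient i = (171.09 − 170.44) / 371 = 0.65 / 371 = 0.001752.
Darcy flux q = K · i = 5.060 × 0.001752 = 0.008865 m/day.
Seepage velocity v = q / n_e = 0.008865 / 0.13 = 0.06819 m/day.

0.0682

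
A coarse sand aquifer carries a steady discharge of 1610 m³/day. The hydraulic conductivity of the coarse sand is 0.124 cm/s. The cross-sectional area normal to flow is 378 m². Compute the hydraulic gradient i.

Convert K: 0.124 cm/s × 864 = 107.1 m/day.
From Q = K·A·i, i = Q / (K·A) = 1610 / (107.1 × 378.0) = 0.03976.

0.0398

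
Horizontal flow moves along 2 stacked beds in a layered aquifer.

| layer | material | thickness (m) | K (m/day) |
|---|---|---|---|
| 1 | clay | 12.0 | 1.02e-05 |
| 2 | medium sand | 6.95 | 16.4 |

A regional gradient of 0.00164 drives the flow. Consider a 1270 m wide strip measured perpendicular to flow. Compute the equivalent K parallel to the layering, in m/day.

6.01

Flow is parallel to layering, so each bed carries its own Darcy discharge and the transmissivities add.
Σ(K_i·b_i) = 1.02e-05×12.0 + 16.4×6.95 = 114.0 m²/day.
Total thickness b = 18.95 m, so K_eq = Σ(K_i·b_i)/b = 6.015 m/day.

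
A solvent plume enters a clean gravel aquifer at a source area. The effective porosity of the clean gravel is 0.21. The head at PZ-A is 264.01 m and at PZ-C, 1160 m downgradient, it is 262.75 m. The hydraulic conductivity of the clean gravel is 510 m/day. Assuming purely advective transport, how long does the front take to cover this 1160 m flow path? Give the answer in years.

1.20

Hydraulic gradient i = (264.01 − 262.75) / 1160 = 1.26 / 1160 = 0.001086.
Darcy flux q = K · i = 510.0 × 0.001086 = 0.5540 m/day.
Seepage velocity v = q / n_e = 0.5540 / 0.21 = 2.638 m/day.
Travel time t = L / v = 1160 / 2.638 = 439.7 days = 1.204 years.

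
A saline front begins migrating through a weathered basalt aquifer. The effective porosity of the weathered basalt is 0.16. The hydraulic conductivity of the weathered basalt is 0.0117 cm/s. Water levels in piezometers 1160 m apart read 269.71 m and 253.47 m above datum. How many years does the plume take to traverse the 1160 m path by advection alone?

3.59

Convert K: 0.0117 cm/s × 864 = 10.11 m/day.
Hydraulic gradient i = (269.71 − 253.47) / 1160 = 16.24 / 1160 = 0.01400.
Darcy flux q = K · i = 10.11 × 0.01400 = 0.1415 m/day.
Seepage velocity v = q / n_e = 0.1415 / 0.16 = 0.8845 m/day.
Travel time t = L / v = 1160 / 0.8845 = 1311 days = 3.591 years.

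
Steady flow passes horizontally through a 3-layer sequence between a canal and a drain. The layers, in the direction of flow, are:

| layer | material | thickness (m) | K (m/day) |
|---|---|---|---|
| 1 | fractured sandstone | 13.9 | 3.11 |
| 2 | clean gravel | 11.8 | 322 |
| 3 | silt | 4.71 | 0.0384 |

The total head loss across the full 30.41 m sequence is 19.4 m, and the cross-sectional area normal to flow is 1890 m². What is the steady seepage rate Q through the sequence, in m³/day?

288

Flow is perpendicular to layering, so the layers act in series and the equivalent K is the thickness-weighted harmonic mean.
Total thickness L = 13.9 + 11.8 + 4.71 = 30.41 m.
Σ(b_i/K_i) = 13.9/3.11 + 11.8/322 + 4.71/0.0384 = 127.2 d.
K_eq = L / Σ(b_i/K_i) = 30.41 / 127.2 = 0.2391 m/day.
Q = K_eq · A · (Δh/L) = 0.2391 × 1890 × (19.4/30.41) = 288.3 m³/day.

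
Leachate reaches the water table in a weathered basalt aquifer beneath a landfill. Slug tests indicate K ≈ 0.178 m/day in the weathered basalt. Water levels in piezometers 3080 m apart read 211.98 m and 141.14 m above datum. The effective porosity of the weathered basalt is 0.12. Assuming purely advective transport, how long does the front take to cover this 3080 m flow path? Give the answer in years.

Hydraulic gradient i = (211.98 − 141.14) / 3080 = 70.84 / 3080 = 0.02300.
Darcy flux q = K · i = 0.1780 × 0.02300 = 0.004094 m/day.
Seepage velocity v = q / n_e = 0.004094 / 0.12 = 0.03412 m/day.
Travel time t = L / v = 3080 / 0.03412 = 90278 days = 247.2 years.

247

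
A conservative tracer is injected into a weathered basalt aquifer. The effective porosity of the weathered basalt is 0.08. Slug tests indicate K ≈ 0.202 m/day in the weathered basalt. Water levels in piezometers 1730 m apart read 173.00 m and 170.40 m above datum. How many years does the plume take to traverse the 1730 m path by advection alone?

1250

Hydraulic gradient i = (173.00 − 170.40) / 1730 = 2.6 / 1730 = 0.001503.
Darcy flux q = K · i = 0.2020 × 0.001503 = 0.0003036 m/day.
Seepage velocity v = q / n_e = 0.0003036 / 0.08 = 0.003795 m/day.
Travel time t = L / v = 1730 / 0.003795 = 4.559e+05 days = 1248 years.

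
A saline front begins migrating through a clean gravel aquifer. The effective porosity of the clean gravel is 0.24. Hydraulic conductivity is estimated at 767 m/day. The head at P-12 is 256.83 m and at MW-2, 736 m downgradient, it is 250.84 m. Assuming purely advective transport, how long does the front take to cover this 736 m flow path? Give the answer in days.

Hydraulic gradient i = (256.83 − 250.84) / 736 = 5.99 / 736 = 0.008139.
Darcy flux q = K · i = 767.0 × 0.008139 = 6.242 m/day.
Seepage velocity v = q / n_e = 6.242 / 0.24 = 26.01 m/day.
Travel time t = L / v = 736 / 26.01 = 28.30 days.

28.3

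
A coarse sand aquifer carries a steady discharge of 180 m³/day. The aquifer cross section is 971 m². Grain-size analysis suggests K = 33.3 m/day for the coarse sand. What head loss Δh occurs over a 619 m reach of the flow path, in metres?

From Q = K·A·i, i = Q / (K·A) = 180 / (33.30 × 971.0) = 0.005567.
Head loss Δh = i · L = 0.005567 × 619 = 3.446 m.

3.45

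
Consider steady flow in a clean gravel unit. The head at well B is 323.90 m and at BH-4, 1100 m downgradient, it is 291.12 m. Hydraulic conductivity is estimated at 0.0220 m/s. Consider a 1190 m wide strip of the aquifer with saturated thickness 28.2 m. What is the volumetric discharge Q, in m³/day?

Convert K: 0.0220 m/s × 86400 = 1901 m/day.
Cross-sectional area A = 1190 × 28.2 = 33558 m².
Hydraulic gradient i = (323.90 − 291.12) / 1100 = 32.78 / 1100 = 0.02980.
Darcy's law: Q = K · A · i = 1901 × 33558 × 0.02980 = 1.901e+06 m³/day.

1.90e+06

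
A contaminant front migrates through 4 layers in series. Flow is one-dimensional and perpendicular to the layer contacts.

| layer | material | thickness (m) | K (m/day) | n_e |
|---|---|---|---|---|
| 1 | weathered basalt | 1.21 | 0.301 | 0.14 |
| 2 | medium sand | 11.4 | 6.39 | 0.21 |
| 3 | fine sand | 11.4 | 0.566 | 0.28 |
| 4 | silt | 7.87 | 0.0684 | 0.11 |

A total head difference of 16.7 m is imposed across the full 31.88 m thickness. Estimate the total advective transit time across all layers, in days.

With flow normal to the layers, continuity requires the same specific discharge q through every layer.
Σ(b_i/K_i) = 1.21/0.301 + 11.4/6.39 + 11.4/0.566 + 7.87/0.0684 = 141.0 d.
q = Δh / Σ(b_i/K_i) = 16.7 / 141.0 = 0.1184 m/day.
In each layer the seepage velocity is v_i = q/n_i, so the layer transit time is t_i = b_i·n_i / q:
  layer 1 (weathered basalt): t_1 = 1.21 × 0.14 / 0.1184 = 1.430 d
  layer 2 (medium sand): t_2 = 11.4 × 0.21 / 0.1184 = 20.21 d
  layer 3 (fine sand): t_3 = 11.4 × 0.28 / 0.1184 = 26.95 d
  layer 4 (silt): t_4 = 7.87 × 0.11 / 0.1184 = 7.309 d
Total t = Σ t_i = 55.90 days.

55.9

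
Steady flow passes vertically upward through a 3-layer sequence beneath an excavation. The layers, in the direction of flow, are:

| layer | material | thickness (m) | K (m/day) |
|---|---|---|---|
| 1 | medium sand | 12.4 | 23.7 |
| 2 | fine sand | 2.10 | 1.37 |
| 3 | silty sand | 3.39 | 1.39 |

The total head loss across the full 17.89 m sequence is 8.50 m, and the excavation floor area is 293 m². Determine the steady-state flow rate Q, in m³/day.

Flow is perpendicular to layering, so the layers act in series and the equivalent K is the thickness-weighted harmonic mean.
Total thickness L = 12.4 + 2.10 + 3.39 = 17.89 m.
Σ(b_i/K_i) = 12.4/23.7 + 2.10/1.37 + 3.39/1.39 = 4.495 d.
K_eq = L / Σ(b_i/K_i) = 17.89 / 4.495 = 3.980 m/day.
Q = K_eq · A · (Δh/L) = 3.980 × 293 × (8.50/17.89) = 554.1 m³/day.

554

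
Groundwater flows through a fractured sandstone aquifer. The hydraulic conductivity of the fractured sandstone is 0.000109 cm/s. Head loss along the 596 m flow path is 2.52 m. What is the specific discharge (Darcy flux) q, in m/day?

Convert K: 0.000109 cm/s × 864 = 0.09418 m/day.
Hydraulic gradient i = Δh / L = 2.52 / 596 = 0.004228.
Specific discharge q = K · i = 0.09418 × 0.004228 = 0.0003982 m/day.

0.000398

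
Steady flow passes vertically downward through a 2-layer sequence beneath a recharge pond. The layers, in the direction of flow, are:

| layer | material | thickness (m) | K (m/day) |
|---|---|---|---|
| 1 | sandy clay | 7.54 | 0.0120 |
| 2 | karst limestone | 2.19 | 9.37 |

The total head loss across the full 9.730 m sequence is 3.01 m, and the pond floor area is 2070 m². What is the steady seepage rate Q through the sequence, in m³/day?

Flow is perpendicular to layering, so the layers act in series and the equivalent K is the thickness-weighted harmonic mean.
Total thickness L = 7.54 + 2.19 = 9.730 m.
Σ(b_i/K_i) = 7.54/0.0120 + 2.19/9.37 = 628.6 d.
K_eq = L / Σ(b_i/K_i) = 9.730 / 628.6 = 0.01548 m/day.
Q = K_eq · A · (Δh/L) = 0.01548 × 2070 × (3.01/9.730) = 9.913 m³/day.

9.91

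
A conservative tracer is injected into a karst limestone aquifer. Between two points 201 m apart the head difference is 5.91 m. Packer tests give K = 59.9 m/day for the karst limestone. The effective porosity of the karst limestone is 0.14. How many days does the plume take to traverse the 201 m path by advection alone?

Hydraulic gradient i = Δh / L = 5.91 / 201 = 0.02940.
Darcy flux q = K · i = 59.90 × 0.02940 = 1.761 m/day.
Seepage velocity v = q / n_e = 1.761 / 0.14 = 12.58 m/day.
Travel time t = L / v = 201 / 12.58 = 15.98 days.

16.0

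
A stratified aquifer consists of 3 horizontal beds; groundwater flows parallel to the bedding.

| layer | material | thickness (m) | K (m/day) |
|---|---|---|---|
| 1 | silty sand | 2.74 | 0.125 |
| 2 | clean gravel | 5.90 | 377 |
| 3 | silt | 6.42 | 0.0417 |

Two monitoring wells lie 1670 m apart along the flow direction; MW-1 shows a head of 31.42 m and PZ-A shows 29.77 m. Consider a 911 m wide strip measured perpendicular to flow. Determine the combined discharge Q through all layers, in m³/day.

Flow is parallel to layering, so each bed carries its own Darcy discharge and the transmissivities add.
Σ(K_i·b_i) = 0.125×2.74 + 377×5.90 + 0.0417×6.42 = 2225 m²/day.
Hydraulic gradient i = (31.42 − 29.77) / 1670 = 1.65 / 1670 = 0.0009880.
Q = Σ(K_i·b_i) · W · i = 2225 × 911 × 0.0009880 = 2003 m³/day.

2000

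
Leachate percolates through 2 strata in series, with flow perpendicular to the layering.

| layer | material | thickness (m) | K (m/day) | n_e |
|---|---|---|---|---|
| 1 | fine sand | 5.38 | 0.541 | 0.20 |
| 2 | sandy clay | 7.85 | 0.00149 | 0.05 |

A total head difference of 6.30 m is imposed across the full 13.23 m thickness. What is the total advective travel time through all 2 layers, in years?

With flow normal to the layers, continuity requires the same specific discharge q through every layer.
Σ(b_i/K_i) = 5.38/0.541 + 7.85/0.00149 = 5278 d.
q = Δh / Σ(b_i/K_i) = 6.30 / 5278 = 0.001194 m/day.
In each layer the seepage velocity is v_i = q/n_i, so the layer transit time is t_i = b_i·n_i / q:
  layer 1 (fine sand): t_1 = 5.38 × 0.20 / 0.001194 = 901.5 d
  layer 2 (sandy clay): t_2 = 7.85 × 0.05 / 0.001194 = 328.9 d
Total t = Σ t_i = 1230 days = 3.369 years.

3.37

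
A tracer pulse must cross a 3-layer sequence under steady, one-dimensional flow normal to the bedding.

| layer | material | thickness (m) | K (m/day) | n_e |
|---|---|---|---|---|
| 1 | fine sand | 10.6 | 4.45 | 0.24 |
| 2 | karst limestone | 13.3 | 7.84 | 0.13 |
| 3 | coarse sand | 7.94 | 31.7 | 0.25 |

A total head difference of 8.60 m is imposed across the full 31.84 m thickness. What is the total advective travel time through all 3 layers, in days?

With flow normal to the layers, continuity requires the same specific discharge q through every layer.
Σ(b_i/K_i) = 10.6/4.45 + 13.3/7.84 + 7.94/31.7 = 4.329 d.
q = Δh / Σ(b_i/K_i) = 8.60 / 4.329 = 1.987 m/day.
In each layer the seepage velocity is v_i = q/n_i, so the layer transit time is t_i = b_i·n_i / q:
  layer 1 (fine sand): t_1 = 10.6 × 0.24 / 1.987 = 1.281 d
  layer 2 (karst limestone): t_2 = 13.3 × 0.13 / 1.987 = 0.8703 d
  layer 3 (coarse sand): t_3 = 7.94 × 0.25 / 1.987 = 0.9992 d
Total t = Σ t_i = 3.150 days.

3.15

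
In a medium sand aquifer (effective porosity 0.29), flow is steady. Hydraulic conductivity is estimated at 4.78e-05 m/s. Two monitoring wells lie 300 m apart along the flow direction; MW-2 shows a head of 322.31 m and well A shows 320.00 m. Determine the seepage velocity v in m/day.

Convert K: 4.78e-05 m/s × 86400 = 4.130 m/day.
Hydraulic gradient i = (322.31 − 320.00) / 300 = 2.31 / 300 = 0.007700.
Darcy flux q = K · i = 4.130 × 0.007700 = 0.03180 m/day.
Seepage velocity v = q / n_e = 0.03180 / 0.29 = 0.1097 m/day.

0.110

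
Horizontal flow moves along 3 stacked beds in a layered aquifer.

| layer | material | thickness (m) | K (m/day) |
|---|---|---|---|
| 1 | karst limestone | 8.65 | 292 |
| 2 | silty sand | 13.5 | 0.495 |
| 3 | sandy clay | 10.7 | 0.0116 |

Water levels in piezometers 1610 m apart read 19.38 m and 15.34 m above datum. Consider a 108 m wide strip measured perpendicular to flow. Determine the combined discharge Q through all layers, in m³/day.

Flow is parallel to layering, so each bed carries its own Darcy discharge and the transmissivities add.
Σ(K_i·b_i) = 292×8.65 + 0.495×13.5 + 0.0116×10.7 = 2533 m²/day.
Hydraulic gradient i = (19.38 − 15.34) / 1610 = 4.04 / 1610 = 0.002509.
Q = Σ(K_i·b_i) · W · i = 2533 × 108 × 0.002509 = 686.4 m³/day.

686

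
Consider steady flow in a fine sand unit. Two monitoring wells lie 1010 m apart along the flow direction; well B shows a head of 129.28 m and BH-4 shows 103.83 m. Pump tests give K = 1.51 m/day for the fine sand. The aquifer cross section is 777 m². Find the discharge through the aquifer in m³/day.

Hydraulic gradient i = (129.28 − 103.83) / 1010 = 25.45 / 1010 = 0.02520.
Darcy's law: Q = K · A · i = 1.510 × 777.0 × 0.02520 = 29.56 m³/day.

29.6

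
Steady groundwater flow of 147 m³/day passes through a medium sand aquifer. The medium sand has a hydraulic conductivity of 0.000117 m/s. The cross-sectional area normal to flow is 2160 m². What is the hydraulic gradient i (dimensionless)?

0.00673

Convert K: 0.000117 m/s × 86400 = 10.11 m/day.
From Q = K·A·i, i = Q / (K·A) = 147 / (10.11 × 2160) = 0.006732.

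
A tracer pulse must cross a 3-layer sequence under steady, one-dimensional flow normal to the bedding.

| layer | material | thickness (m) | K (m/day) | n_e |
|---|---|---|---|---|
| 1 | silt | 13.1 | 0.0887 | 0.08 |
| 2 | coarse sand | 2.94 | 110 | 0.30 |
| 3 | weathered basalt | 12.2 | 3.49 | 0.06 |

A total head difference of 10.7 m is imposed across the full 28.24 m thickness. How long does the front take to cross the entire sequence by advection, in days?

37.6

With flow normal to the layers, continuity requires the same specific discharge q through every layer.
Σ(b_i/K_i) = 13.1/0.0887 + 2.94/110 + 12.2/3.49 = 151.2 d.
q = Δh / Σ(b_i/K_i) = 10.7 / 151.2 = 0.07076 m/day.
In each layer the seepage velocity is v_i = q/n_i, so the layer transit time is t_i = b_i·n_i / q:
  layer 1 (silt): t_1 = 13.1 × 0.08 / 0.07076 = 14.81 d
  layer 2 (coarse sand): t_2 = 2.94 × 0.30 / 0.07076 = 12.46 d
  layer 3 (weathered basalt): t_3 = 12.2 × 0.06 / 0.07076 = 10.34 d
Total t = Σ t_i = 37.62 days.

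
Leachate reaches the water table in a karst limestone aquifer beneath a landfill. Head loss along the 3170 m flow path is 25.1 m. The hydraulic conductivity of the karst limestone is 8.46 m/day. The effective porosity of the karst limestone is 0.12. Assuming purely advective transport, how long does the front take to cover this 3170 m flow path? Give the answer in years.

15.5

Hydraulic gradient i = Δh / L = 25.1 / 3170 = 0.007918.
Darcy flux q = K · i = 8.460 × 0.007918 = 0.06699 m/day.
Seepage velocity v = q / n_e = 0.06699 / 0.12 = 0.5582 m/day.
Travel time t = L / v = 3170 / 0.5582 = 5679 days = 15.55 years.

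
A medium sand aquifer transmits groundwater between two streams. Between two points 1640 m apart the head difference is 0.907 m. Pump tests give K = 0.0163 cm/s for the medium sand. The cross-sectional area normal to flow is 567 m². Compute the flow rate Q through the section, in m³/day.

Convert K: 0.0163 cm/s × 864 = 14.08 m/day.
Hydraulic gradient i = Δh / L = 0.907 / 1640 = 0.0005530.
Darcy's law: Q = K · A · i = 14.08 × 567.0 × 0.0005530 = 4.416 m³/day.

4.42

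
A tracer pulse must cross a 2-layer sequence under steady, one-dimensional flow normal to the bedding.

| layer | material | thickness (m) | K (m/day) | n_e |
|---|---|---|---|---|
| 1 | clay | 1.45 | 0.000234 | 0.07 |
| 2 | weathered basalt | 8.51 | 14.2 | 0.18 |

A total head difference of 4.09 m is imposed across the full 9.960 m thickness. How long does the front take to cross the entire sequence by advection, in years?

6.78

With flow normal to the layers, continuity requires the same specific discharge q through every layer.
Σ(b_i/K_i) = 1.45/0.000234 + 8.51/14.2 = 6197 d.
q = Δh / Σ(b_i/K_i) = 4.09 / 6197 = 0.0006600 m/day.
In each layer the seepage velocity is v_i = q/n_i, so the layer transit time is t_i = b_i·n_i / q:
  layer 1 (clay): t_1 = 1.45 × 0.07 / 0.0006600 = 153.8 d
  layer 2 (weathered basalt): t_2 = 8.51 × 0.18 / 0.0006600 = 2321 d
Total t = Σ t_i = 2475 days = 6.776 years.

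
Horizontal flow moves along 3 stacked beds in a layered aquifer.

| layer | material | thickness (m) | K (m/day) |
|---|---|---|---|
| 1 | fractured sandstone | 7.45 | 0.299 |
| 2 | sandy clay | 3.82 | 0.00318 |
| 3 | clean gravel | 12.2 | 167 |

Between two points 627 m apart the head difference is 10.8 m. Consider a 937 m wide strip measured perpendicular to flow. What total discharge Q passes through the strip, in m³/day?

Flow is parallel to layering, so each bed carries its own Darcy discharge and the transmissivities add.
Σ(K_i·b_i) = 0.299×7.45 + 0.00318×3.82 + 167×12.2 = 2040 m²/day.
Hydraulic gradient i = Δh / L = 10.8 / 627 = 0.01722.
Q = Σ(K_i·b_i) · W · i = 2040 × 937 × 0.01722 = 32919 m³/day.

32900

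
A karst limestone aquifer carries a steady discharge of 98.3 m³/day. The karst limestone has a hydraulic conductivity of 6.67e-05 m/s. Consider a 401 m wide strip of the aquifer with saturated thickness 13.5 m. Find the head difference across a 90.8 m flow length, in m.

Convert K: 6.67e-05 m/s × 86400 = 5.763 m/day.
Cross-sectional area A = 401 × 13.5 = 5414 m².
From Q = K·A·i, i = Q / (K·A) = 98.3 / (5.763 × 5414) = 0.003151.
Head loss Δh = i · L = 0.003151 × 90.8 = 0.2861 m.

0.286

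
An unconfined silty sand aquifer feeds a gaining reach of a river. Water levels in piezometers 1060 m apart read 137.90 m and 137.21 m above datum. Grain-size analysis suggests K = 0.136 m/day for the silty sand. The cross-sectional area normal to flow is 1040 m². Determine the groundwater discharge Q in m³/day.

0.0921

Hydraulic gradient i = (137.90 − 137.21) / 1060 = 0.69 / 1060 = 0.0006509.
Darcy's law: Q = K · A · i = 0.1360 × 1040 × 0.0006509 = 0.09207 m³/day.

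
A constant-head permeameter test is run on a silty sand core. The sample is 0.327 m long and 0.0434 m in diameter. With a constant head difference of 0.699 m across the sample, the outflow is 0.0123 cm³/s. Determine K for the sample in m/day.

0.336

Cross-sectional area A = π·(d/2)² = π × (0.0434/2)² = 0.001479 m².
Convert discharge: 0.0123 cm³/s = 1.230e-08 m³/s.
Darcy's law rearranged: K = Q·L / (A·Δh) = 1.230e-08 × 0.327 / (0.001479 × 0.699) = 3.890e-06 m/s = 0.3361 m/day.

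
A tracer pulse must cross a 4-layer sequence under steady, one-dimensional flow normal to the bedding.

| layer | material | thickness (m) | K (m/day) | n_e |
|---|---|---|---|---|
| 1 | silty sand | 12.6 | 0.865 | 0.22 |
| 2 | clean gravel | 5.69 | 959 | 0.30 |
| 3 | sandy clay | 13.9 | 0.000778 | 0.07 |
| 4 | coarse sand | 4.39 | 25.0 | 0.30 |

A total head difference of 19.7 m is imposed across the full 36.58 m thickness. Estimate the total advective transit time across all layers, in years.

With flow normal to the layers, continuity requires the same specific discharge q through every layer.
Σ(b_i/K_i) = 12.6/0.865 + 5.69/959 + 13.9/0.000778 + 4.39/25.0 = 17881 d.
q = Δh / Σ(b_i/K_i) = 19.7 / 17881 = 0.001102 m/day.
In each layer the seepage velocity is v_i = q/n_i, so the layer transit time is t_i = b_i·n_i / q:
  layer 1 (silty sand): t_1 = 12.6 × 0.22 / 0.001102 = 2516 d
  layer 2 (clean gravel): t_2 = 5.69 × 0.30 / 0.001102 = 1549 d
  layer 3 (sandy clay): t_3 = 13.9 × 0.07 / 0.001102 = 883.2 d
  layer 4 (coarse sand): t_4 = 4.39 × 0.30 / 0.001102 = 1195 d
Total t = Σ t_i = 6144 days = 16.82 years.

16.8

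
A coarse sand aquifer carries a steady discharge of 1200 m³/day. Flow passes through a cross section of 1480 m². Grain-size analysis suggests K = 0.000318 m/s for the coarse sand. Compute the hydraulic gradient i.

0.0295

Convert K: 0.000318 m/s × 86400 = 27.48 m/day.
From Q = K·A·i, i = Q / (K·A) = 1200 / (27.48 × 1480) = 0.02951.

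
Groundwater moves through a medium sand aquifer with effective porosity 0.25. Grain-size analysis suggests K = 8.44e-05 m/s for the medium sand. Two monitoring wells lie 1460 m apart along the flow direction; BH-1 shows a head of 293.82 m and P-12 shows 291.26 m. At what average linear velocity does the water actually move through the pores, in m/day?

Convert K: 8.44e-05 m/s × 86400 = 7.292 m/day.
Hydraulic gradient i = (293.82 − 291.26) / 1460 = 2.56 / 1460 = 0.001753.
Darcy flux q = K · i = 7.292 × 0.001753 = 0.01279 m/day.
Seepage velocity v = q / n_e = 0.01279 / 0.25 = 0.05115 m/day.

0.0511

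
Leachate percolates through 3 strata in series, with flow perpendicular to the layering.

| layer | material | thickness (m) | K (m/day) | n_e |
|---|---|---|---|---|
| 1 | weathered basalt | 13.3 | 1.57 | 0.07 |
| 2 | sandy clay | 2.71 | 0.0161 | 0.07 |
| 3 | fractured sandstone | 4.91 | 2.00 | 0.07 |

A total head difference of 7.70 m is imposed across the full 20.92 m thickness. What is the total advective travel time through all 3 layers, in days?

With flow normal to the layers, continuity requires the same specific discharge q through every layer.
Σ(b_i/K_i) = 13.3/1.57 + 2.71/0.0161 + 4.91/2.00 = 179.2 d.
q = Δh / Σ(b_i/K_i) = 7.70 / 179.2 = 0.04296 m/day.
In each layer the seepage velocity is v_i = q/n_i, so the layer transit time is t_i = b_i·n_i / q:
  layer 1 (weathered basalt): t_1 = 13.3 × 0.07 / 0.04296 = 21.67 d
  layer 2 (sandy clay): t_2 = 2.71 × 0.07 / 0.04296 = 4.416 d
  layer 3 (fractured sandstone): t_3 = 4.91 × 0.07 / 0.04296 = 8.001 d
Total t = Σ t_i = 34.09 days.

34.1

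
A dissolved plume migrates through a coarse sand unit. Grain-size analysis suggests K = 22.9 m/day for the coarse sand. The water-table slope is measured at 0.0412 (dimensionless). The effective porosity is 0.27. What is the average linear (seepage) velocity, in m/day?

3.49

Hydraulic gradient i = 0.0412.
Darcy flux q = K · i = 22.90 × 0.04120 = 0.9435 m/day.
Seepage velocity v = q / n_e = 0.9435 / 0.27 = 3.494 m/day.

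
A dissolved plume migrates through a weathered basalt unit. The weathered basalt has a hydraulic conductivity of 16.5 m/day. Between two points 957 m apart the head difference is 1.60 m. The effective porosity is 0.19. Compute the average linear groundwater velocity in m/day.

0.145

Hydraulic gradient i = Δh / L = 1.60 / 957 = 0.001672.
Darcy flux q = K · i = 16.50 × 0.001672 = 0.02759 m/day.
Seepage velocity v = q / n_e = 0.02759 / 0.19 = 0.1452 m/day.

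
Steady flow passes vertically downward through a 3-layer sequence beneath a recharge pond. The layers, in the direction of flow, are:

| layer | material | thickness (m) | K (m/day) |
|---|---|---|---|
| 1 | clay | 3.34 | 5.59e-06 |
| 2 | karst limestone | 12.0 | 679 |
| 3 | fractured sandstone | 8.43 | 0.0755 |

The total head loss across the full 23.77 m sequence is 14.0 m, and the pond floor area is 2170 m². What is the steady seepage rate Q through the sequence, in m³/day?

0.0508

Flow is perpendicular to layering, so the layers act in series and the equivalent K is the thickness-weighted harmonic mean.
Total thickness L = 3.34 + 12.0 + 8.43 = 23.77 m.
Σ(b_i/K_i) = 3.34/5.59e-06 + 12.0/679 + 8.43/0.0755 = 5.976e+05 d.
K_eq = L / Σ(b_i/K_i) = 23.77 / 5.976e+05 = 3.978e-05 m/day.
Q = K_eq · A · (Δh/L) = 3.978e-05 × 2170 × (14.0/23.77) = 0.05084 m³/day.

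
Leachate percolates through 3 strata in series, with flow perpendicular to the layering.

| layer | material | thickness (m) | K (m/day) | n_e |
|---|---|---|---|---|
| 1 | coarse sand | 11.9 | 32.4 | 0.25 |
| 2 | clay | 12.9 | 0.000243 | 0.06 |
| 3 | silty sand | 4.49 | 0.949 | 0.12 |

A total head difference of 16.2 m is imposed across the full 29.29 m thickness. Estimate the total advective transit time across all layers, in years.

38.5

With flow normal to the layers, continuity requires the same specific discharge q through every layer.
Σ(b_i/K_i) = 11.9/32.4 + 12.9/0.000243 + 4.49/0.949 = 53092 d.
q = Δh / Σ(b_i/K_i) = 16.2 / 53092 = 0.0003051 m/day.
In each layer the seepage velocity is v_i = q/n_i, so the layer transit time is t_i = b_i·n_i / q:
  layer 1 (coarse sand): t_1 = 11.9 × 0.25 / 0.0003051 = 9750 d
  layer 2 (clay): t_2 = 12.9 × 0.06 / 0.0003051 = 2537 d
  layer 3 (silty sand): t_3 = 4.49 × 0.12 / 0.0003051 = 1766 d
Total t = Σ t_i = 14052 days = 38.47 years.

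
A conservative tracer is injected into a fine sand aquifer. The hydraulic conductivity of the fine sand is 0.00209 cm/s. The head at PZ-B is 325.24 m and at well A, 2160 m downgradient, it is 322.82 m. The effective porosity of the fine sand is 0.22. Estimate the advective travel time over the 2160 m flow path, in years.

643

Convert K: 0.00209 cm/s × 864 = 1.806 m/day.
Hydraulic gradient i = (325.24 − 322.82) / 2160 = 2.42 / 2160 = 0.001120.
Darcy flux q = K · i = 1.806 × 0.001120 = 0.002023 m/day.
Seepage velocity v = q / n_e = 0.002023 / 0.22 = 0.009196 m/day.
Travel time t = L / v = 2160 / 0.009196 = 2.349e+05 days = 643.1 years.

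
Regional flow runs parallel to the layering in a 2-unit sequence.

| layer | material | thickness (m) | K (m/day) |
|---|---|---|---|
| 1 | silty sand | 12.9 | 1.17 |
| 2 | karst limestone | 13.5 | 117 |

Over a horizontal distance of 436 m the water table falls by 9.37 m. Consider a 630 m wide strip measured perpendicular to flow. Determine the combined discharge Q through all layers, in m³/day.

Flow is parallel to layering, so each bed carries its own Darcy discharge and the transmissivities add.
Σ(K_i·b_i) = 1.17×12.9 + 117×13.5 = 1595 m²/day.
Hydraulic gradient i = Δh / L = 9.37 / 436 = 0.02149.
Q = Σ(K_i·b_i) · W · i = 1595 × 630 × 0.02149 = 21590 m³/day.

21600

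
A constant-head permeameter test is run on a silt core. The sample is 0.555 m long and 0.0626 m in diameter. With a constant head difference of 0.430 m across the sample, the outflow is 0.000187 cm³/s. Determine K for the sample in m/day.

0.00678

Cross-sectional area A = π·(d/2)² = π × (0.0626/2)² = 0.003078 m².
Convert discharge: 0.000187 cm³/s = 1.870e-10 m³/s.
Darcy's law rearranged: K = Q·L / (A·Δh) = 1.870e-10 × 0.555 / (0.003078 × 0.430) = 7.842e-08 m/s = 0.006775 m/day.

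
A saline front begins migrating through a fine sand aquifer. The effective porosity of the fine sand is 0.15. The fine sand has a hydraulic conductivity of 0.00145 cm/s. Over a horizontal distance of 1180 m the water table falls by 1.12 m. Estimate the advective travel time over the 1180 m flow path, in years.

408

Convert K: 0.00145 cm/s × 864 = 1.253 m/day.
Hydraulic gradient i = Δh / L = 1.12 / 1180 = 0.0009492.
Darcy flux q = K · i = 1.253 × 0.0009492 = 0.001189 m/day.
Seepage velocity v = q / n_e = 0.001189 / 0.15 = 0.007927 m/day.
Travel time t = L / v = 1180 / 0.007927 = 1.489e+05 days = 407.5 years.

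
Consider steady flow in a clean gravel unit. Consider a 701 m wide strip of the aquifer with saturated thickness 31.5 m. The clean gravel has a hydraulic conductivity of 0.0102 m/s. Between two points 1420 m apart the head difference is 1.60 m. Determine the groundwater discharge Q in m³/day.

Convert K: 0.0102 m/s × 86400 = 881.3 m/day.
Cross-sectional area A = 701 × 31.5 = 22082 m².
Hydraulic gradient i = Δh / L = 1.60 / 1420 = 0.001127.
Darcy's law: Q = K · A · i = 881.3 × 22082 × 0.001127 = 21927 m³/day.

21900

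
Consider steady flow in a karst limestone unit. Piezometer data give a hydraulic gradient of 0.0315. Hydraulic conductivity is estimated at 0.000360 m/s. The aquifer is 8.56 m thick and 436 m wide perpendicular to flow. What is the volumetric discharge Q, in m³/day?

Convert K: 0.000360 m/s × 86400 = 31.10 m/day.
Cross-sectional area A = 436 × 8.56 = 3732 m².
Hydraulic gradient i = 0.0315.
Darcy's law: Q = K · A · i = 31.10 × 3732 × 0.03150 = 3657 m³/day.

3660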